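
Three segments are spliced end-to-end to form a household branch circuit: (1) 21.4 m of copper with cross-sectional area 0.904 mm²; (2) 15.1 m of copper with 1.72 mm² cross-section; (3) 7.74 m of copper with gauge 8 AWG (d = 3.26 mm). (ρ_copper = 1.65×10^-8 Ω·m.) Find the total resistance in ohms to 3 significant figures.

0.551 Ω

Seg 1: A = 0.904 mm² = 9.040e-07 m²
R_1 = (1.65×10^-8)(21.4)/(9.040e-07) = 0.3906 Ω
Seg 2: A = 1.72 mm² = 1.720e-06 m²
R_2 = (1.65×10^-8)(15.1)/(1.720e-06) = 0.1449 Ω
Seg 3: A = π(3.26/2 mm)² = π(1.6300e-03 m)² = 8.347e-06 m²
R_3 = (1.65×10^-8)(7.74)/(8.347e-06) = 0.0153 Ω
R_total = R_1 + R_2 + R_3 = 0.551 Ω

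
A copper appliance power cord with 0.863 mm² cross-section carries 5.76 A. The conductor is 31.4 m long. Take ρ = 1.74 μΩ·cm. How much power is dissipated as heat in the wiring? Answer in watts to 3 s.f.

ρ = 1.74 μΩ·cm = 1.74×10^-8 Ω·m
A = 0.863 mm² = 8.630e-07 m²
R = ρL/A = (1.74×10^-8)(31.4)/(8.630e-07) = 0.6331 Ω
P = I²R = (5.76)² × 0.6331 = 21.0 W

21.0 W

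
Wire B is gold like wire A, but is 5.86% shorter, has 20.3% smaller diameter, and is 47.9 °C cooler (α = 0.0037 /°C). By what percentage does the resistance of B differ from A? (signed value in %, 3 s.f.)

21.9%

R ∝ ρL/d² with ρ ∝ (1+αΔT), so R_B/R_A = (1 − 5.86/100) × (1 − 20.3/100)⁻² × (1 − 0.0037×47.9)
= 0.9414 × 1.574 × 0.8228 = 1.219
(R_B − R_A)/R_A = 1.219 − 1 = 21.9%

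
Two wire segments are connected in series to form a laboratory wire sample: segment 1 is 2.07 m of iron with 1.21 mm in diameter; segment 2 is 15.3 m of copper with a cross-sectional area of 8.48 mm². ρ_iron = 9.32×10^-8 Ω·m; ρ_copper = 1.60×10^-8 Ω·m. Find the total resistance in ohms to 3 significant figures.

Segment 1: A = π(d/2)² = π(6.0500e-04 m)² = 1.150e-06 m²
R₁ = ρL/A = (9.32×10^-8)(2.07)/(1.150e-06) = 0.1678 Ω
Segment 2: A = 8.48 mm² = 8.480e-06 m²
R₂ = (1.60×10^-8)(15.3)/(8.480e-06) = 0.02887 Ω
R = R₁ + R₂ = 0.197 Ω

0.197 Ω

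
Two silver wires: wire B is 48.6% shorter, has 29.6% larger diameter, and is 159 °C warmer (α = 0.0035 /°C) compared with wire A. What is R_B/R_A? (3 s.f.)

R ∝ ρL/d² with ρ ∝ (1+αΔT), so R_B/R_A = (1 − 48.6/100) × (1 + 29.6/100)⁻² × (1 + 0.0035×159)
= 0.514 × 0.5954 × 1.556 = 0.476

0.476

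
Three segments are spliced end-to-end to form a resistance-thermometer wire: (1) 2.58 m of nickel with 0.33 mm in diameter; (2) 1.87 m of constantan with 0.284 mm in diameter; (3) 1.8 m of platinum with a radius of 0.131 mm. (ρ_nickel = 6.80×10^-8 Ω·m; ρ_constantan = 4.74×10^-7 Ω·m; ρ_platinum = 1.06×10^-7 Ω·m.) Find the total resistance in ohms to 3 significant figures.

19.6 Ω

Seg 1: A = π(d/2)² = π(1.6500e-04 m)² = 8.553e-08 m²
R_1 = (6.80×10^-8)(2.58)/(8.553e-08) = 2.051 Ω
Seg 2: A = π(d/2)² = π(1.4200e-04 m)² = 6.335e-08 m²
R_2 = (4.74×10^-7)(1.87)/(6.335e-08) = 13.99 Ω
Seg 3: A = πr² = π(1.3100e-04 m)² = 5.391e-08 m²
R_3 = (1.06×10^-7)(1.8)/(5.391e-08) = 3.539 Ω
R_total = R_1 + R_2 + R_3 = 19.6 Ω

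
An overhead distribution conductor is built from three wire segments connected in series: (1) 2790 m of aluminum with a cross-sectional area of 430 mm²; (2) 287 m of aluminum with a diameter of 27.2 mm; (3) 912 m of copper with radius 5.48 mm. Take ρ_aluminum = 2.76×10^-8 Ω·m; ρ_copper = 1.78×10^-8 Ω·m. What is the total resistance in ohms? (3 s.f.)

0.365 Ω

Seg 1: A = 430 mm² = 4.300e-04 m²
R_1 = (2.76×10^-8)(2790)/(4.300e-04) = 0.1791 Ω
Seg 2: A = π(d/2)² = π(1.3600e-02 m)² = 5.811e-04 m²
R_2 = (2.76×10^-8)(287)/(5.811e-04) = 0.01363 Ω
Seg 3: A = πr² = π(5.4800e-03 m)² = 9.434e-05 m²
R_3 = (1.78×10^-8)(912)/(9.434e-05) = 0.1721 Ω
R_total = R_1 + R_2 + R_3 = 0.365 Ω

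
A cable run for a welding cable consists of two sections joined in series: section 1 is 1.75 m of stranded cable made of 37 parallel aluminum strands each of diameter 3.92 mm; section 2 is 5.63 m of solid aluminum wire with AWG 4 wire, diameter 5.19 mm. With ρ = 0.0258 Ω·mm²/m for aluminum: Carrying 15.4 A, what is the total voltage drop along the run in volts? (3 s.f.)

0.107 V

ρ = 0.0258 Ω·mm²/m = 2.58×10^-8 Ω·m
Section 1: A_strand = π(1.9600e-03)² = 1.207e-05 m²; R₁ = ρL/(N·A_s) = (2.58×10^-8)(1.75)/(37×1.207e-05) = 1.011×10^-4 Ω
Section 2: A = π(5.19/2 mm)² = π(2.5950e-03 m)² = 2.116e-05 m²
R₂ = (2.58×10^-8)(5.63)/(2.116e-05) = 0.006866 Ω
R = R₁ + R₂ = 0.006967 Ω
V = IR = 15.4 × 0.006967 = 0.107 V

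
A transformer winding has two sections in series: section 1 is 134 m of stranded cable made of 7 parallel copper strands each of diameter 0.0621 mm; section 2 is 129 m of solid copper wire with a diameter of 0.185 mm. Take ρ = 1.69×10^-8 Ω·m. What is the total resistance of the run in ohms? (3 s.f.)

Section 1: A_strand = π(3.1050e-05)² = 3.029e-09 m²; R₁ = ρL/(N·A_s) = (1.69×10^-8)(134)/(7×3.029e-09) = 106.8 Ω
Section 2: A = π(d/2)² = π(9.2500e-05 m)² = 2.688e-08 m²
R₂ = (1.69×10^-8)(129)/(2.688e-08) = 81.1 Ω
R = R₁ + R₂ = 188 Ω

188 Ω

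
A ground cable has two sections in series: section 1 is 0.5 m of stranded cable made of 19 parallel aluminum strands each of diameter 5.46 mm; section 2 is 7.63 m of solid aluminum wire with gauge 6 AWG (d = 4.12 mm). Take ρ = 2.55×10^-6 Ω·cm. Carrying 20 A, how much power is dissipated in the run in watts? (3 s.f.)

5.85 W

ρ = 2.55×10^-6 Ω·cm = 2.55×10^-8 Ω·m
Section 1: A_strand = π(2.7300e-03)² = 2.341e-05 m²; R₁ = ρL/(N·A_s) = (2.55×10^-8)(0.5)/(19×2.341e-05) = 2.866×10^-5 Ω
Section 2: A = π(4.12/2 mm)² = π(2.0600e-03 m)² = 1.333e-05 m²
R₂ = (2.55×10^-8)(7.63)/(1.333e-05) = 0.01459 Ω
R = R₁ + R₂ = 0.01462 Ω
P = I²R = (20)² × 0.01462 = 5.85 W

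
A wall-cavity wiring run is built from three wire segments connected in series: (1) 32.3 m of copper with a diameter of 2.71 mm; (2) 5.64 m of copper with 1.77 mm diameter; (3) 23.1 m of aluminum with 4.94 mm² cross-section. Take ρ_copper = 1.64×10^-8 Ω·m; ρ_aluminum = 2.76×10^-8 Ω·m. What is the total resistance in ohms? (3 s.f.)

0.258 Ω

Seg 1: A = π(d/2)² = π(1.3550e-03 m)² = 5.768e-06 m²
R_1 = (1.64×10^-8)(32.3)/(5.768e-06) = 0.09184 Ω
Seg 2: A = π(d/2)² = π(8.8500e-04 m)² = 2.461e-06 m²
R_2 = (1.64×10^-8)(5.64)/(2.461e-06) = 0.03759 Ω
Seg 3: A = 4.94 mm² = 4.940e-06 m²
R_3 = (2.76×10^-8)(23.1)/(4.940e-06) = 0.1291 Ω
R_total = R_1 + R_2 + R_3 = 0.258 Ω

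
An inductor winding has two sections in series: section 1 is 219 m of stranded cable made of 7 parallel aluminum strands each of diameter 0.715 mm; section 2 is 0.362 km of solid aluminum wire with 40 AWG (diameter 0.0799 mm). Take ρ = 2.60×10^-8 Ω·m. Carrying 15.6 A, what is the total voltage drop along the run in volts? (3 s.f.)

Section 1: A_strand = π(3.5750e-04)² = 4.015e-07 m²; R₁ = ρL/(N·A_s) = (2.60×10^-8)(219)/(7×4.015e-07) = 2.026 Ω
Section 2: A = π(0.0799/2 mm)² = π(3.9950e-05 m)² = 5.014e-09 m²
R₂ = (2.60×10^-8)(362)/(5.014e-09) = 1877 Ω
R = R₁ + R₂ = 1879 Ω
V = IR = 15.6 × 1879 = 29300 V

29300 V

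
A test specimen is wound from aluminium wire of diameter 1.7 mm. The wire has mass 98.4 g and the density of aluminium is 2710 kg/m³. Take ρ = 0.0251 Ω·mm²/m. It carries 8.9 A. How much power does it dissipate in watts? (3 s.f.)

14.0 W

ρ = 0.0251 Ω·mm²/m = 2.51×10^-8 Ω·m
A = π(d/2)² = π(8.5000e-04 m)² = 2.2698e-06 m²
L = m/(density·A) = 0.0984/(2710×2.2698e-06) = 16 m
R = ρL/A = (2.51×10^-8)(16)/(2.2698e-06) = 0.1769 Ω
P = I²R = (8.9)² × 0.1769 = 14.0 W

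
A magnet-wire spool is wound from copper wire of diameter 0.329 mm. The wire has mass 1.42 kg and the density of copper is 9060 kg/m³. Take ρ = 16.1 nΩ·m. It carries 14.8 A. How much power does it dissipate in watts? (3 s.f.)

76500 W

ρ = 16.1 nΩ·m = 1.61×10^-8 Ω·m
A = π(d/2)² = π(1.6450e-04 m)² = 8.5012e-08 m²
L = m/(density·A) = 1.42/(9060×8.5012e-08) = 1844 m
R = ρL/A = (1.61×10^-8)(1844)/(8.5012e-08) = 349.2 Ω
P = I²R = (14.8)² × 349.2 = 76500 W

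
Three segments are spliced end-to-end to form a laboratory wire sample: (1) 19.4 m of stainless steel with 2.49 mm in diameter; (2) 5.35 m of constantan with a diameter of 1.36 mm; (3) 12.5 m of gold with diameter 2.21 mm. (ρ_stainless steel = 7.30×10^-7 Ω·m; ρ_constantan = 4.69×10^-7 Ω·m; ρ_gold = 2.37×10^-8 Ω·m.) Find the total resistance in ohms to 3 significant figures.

Seg 1: A = π(d/2)² = π(1.2450e-03 m)² = 4.870e-06 m²
R_1 = (7.30×10^-7)(19.4)/(4.870e-06) = 2.908 Ω
Seg 2: A = π(d/2)² = π(6.8000e-04 m)² = 1.453e-06 m²
R_2 = (4.69×10^-7)(5.35)/(1.453e-06) = 1.727 Ω
Seg 3: A = π(d/2)² = π(1.1050e-03 m)² = 3.836e-06 m²
R_3 = (2.37×10^-8)(12.5)/(3.836e-06) = 0.07723 Ω
R_total = R_1 + R_2 + R_3 = 4.71 Ω

4.71 Ω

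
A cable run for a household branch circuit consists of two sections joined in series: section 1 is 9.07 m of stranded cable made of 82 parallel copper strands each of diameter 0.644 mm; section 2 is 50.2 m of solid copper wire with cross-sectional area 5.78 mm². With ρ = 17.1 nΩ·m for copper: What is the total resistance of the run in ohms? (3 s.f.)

0.154 Ω

ρ = 17.1 nΩ·m = 1.71×10^-8 Ω·m
Section 1: A_strand = π(3.2200e-04)² = 3.257e-07 m²; R₁ = ρL/(N·A_s) = (1.71×10^-8)(9.07)/(82×3.257e-07) = 0.005807 Ω
Section 2: A = 5.78 mm² = 5.780e-06 m²
R₂ = (1.71×10^-8)(50.2)/(5.780e-06) = 0.1485 Ω
R = R₁ + R₂ = 0.154 Ω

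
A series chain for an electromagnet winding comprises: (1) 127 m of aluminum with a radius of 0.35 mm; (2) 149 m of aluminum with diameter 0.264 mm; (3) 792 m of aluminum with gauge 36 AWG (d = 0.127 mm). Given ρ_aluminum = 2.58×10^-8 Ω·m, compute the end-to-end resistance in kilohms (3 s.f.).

1.69 kΩ

Seg 1: A = πr² = π(3.5000e-04 m)² = 3.848e-07 m²
R_1 = (2.58×10^-8)(127)/(3.848e-07) = 8.514 Ω
Seg 2: A = π(d/2)² = π(1.3200e-04 m)² = 5.474e-08 m²
R_2 = (2.58×10^-8)(149)/(5.474e-08) = 70.23 Ω
Seg 3: A = π(0.127/2 mm)² = π(6.3500e-05 m)² = 1.267e-08 m²
R_3 = (2.58×10^-8)(792)/(1.267e-08) = 1613 Ω
R_total = R_1 + R_2 + R_3 = 1.69 kΩ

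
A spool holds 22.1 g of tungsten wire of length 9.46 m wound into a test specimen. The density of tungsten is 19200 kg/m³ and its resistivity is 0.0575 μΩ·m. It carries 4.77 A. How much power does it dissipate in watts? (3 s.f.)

ρ = 0.0575 μΩ·m = 5.75×10^-8 Ω·m
A = m/(density·L) = 0.0221/(19200×9.46) = 1.2167e-07 m²
R = ρL/A = (5.75×10^-8)(9.46)/(1.2167e-07) = 4.471 Ω
P = I²R = (4.77)² × 4.471 = 102 W

102 W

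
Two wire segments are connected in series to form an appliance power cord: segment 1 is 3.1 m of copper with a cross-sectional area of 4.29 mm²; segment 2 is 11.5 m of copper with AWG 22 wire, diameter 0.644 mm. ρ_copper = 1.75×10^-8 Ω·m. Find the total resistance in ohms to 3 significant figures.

Segment 1: A = 4.29 mm² = 4.290e-06 m²
R₁ = ρL/A = (1.75×10^-8)(3.1)/(4.290e-06) = 0.01265 Ω
Segment 2: A = π(0.644/2 mm)² = π(3.2200e-04 m)² = 3.257e-07 m²
R₂ = (1.75×10^-8)(11.5)/(3.257e-07) = 0.6178 Ω
R = R₁ + R₂ = 0.630 Ω

0.630 Ω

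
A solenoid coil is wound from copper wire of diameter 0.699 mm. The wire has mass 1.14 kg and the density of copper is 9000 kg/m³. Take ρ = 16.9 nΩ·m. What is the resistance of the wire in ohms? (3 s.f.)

ρ = 16.9 nΩ·m = 1.69×10^-8 Ω·m
A = π(d/2)² = π(3.4950e-04 m)² = 3.8375e-07 m²
L = m/(density·A) = 1.14/(9000×3.8375e-07) = 330.1 m
R = ρL/A = (1.69×10^-8)(330.1)/(3.8375e-07) = 14.5 Ω

14.5 Ω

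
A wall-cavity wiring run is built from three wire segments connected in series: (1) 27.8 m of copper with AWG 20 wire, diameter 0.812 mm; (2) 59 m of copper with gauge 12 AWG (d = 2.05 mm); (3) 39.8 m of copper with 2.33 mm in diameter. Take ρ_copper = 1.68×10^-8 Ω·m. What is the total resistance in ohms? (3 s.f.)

1.36 Ω

Seg 1: A = π(0.812/2 mm)² = π(4.0600e-04 m)² = 5.178e-07 m²
R_1 = (1.68×10^-8)(27.8)/(5.178e-07) = 0.9019 Ω
Seg 2: A = π(2.05/2 mm)² = π(1.0250e-03 m)² = 3.301e-06 m²
R_2 = (1.68×10^-8)(59)/(3.301e-06) = 0.3003 Ω
Seg 3: A = π(d/2)² = π(1.1650e-03 m)² = 4.264e-06 m²
R_3 = (1.68×10^-8)(39.8)/(4.264e-06) = 0.1568 Ω
R_total = R_1 + R_2 + R_3 = 1.36 Ω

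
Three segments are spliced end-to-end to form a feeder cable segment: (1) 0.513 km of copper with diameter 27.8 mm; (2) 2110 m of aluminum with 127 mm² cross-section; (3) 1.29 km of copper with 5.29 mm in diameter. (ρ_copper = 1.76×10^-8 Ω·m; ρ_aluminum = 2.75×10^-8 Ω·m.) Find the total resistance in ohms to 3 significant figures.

Seg 1: A = π(d/2)² = π(1.3900e-02 m)² = 6.070e-04 m²
R_1 = (1.76×10^-8)(513)/(6.070e-04) = 0.01487 Ω
Seg 2: A = 127 mm² = 1.270e-04 m²
R_2 = (2.75×10^-8)(2110)/(1.270e-04) = 0.4569 Ω
Seg 3: A = π(d/2)² = π(2.6450e-03 m)² = 2.198e-05 m²
R_3 = (1.76×10^-8)(1290)/(2.198e-05) = 1.033 Ω
R_total = R_1 + R_2 + R_3 = 1.50 Ω

1.50 Ω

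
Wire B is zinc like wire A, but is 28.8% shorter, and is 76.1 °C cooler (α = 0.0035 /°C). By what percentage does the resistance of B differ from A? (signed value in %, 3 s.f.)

R ∝ ρL/d² with ρ ∝ (1+αΔT), so R_B/R_A = (1 − 28.8/100) × (1 − 0.0035×76.1)
= 0.712 × 0.7337 = 0.5224
(R_B − R_A)/R_A = 0.5224 − 1 = -47.8%

-47.8%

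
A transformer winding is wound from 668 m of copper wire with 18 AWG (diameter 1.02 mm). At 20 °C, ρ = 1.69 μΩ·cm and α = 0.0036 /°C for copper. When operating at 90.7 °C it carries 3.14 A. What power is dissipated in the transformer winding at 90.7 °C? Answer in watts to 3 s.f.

171 W

ρ = 1.69 μΩ·cm = 1.69×10^-8 Ω·m
A = π(1.02/2 mm)² = π(5.1000e-04 m)² = 8.171e-07 m²
R₍20₎ = ρL/A = (1.69×10^-8)(668)/(8.171e-07) = 13.82 Ω
R₍90.7₎ = R₍20₎(1 + αΔT) = 13.82 × (1 + 0.0036×70.7) = 17.33 Ω
P = I²R = (3.14)² × 17.33 = 171 W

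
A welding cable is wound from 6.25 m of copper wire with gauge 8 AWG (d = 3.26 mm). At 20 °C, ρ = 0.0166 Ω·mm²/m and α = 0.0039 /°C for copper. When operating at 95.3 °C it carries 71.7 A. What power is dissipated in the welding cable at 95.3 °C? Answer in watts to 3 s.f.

82.7 W

ρ = 0.0166 Ω·mm²/m = 1.66×10^-8 Ω·m
A = π(3.26/2 mm)² = π(1.6300e-03 m)² = 8.347e-06 m²
R₍20₎ = ρL/A = (1.66×10^-8)(6.25)/(8.347e-06) = 0.01243 Ω
R₍95.3₎ = R₍20₎(1 + αΔT) = 0.01243 × (1 + 0.0039×75.3) = 0.01608 Ω
P = I²R = (71.7)² × 0.01608 = 82.7 W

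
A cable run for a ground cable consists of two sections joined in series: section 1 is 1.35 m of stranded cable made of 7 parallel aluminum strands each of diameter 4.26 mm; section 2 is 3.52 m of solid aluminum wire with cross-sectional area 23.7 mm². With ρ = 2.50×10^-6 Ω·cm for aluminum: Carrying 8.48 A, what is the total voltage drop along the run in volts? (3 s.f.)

0.0344 V

ρ = 2.50×10^-6 Ω·cm = 2.50×10^-8 Ω·m
Section 1: A_strand = π(2.1300e-03)² = 1.425e-05 m²; R₁ = ρL/(N·A_s) = (2.50×10^-8)(1.35)/(7×1.425e-05) = 3.383×10^-4 Ω
Section 2: A = 23.7 mm² = 2.370e-05 m²
R₂ = (2.50×10^-8)(3.52)/(2.370e-05) = 0.003713 Ω
R = R₁ + R₂ = 0.004051 Ω
V = IR = 8.48 × 0.004051 = 0.0344 V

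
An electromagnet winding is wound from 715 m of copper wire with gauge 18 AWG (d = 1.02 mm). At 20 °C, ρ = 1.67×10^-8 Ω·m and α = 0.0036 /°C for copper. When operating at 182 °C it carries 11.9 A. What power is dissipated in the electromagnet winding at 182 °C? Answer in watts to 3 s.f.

A = π(1.02/2 mm)² = π(5.1000e-04 m)² = 8.171e-07 m²
R₍20₎ = ρL/A = (1.67×10^-8)(715)/(8.171e-07) = 14.61 Ω
R₍182₎ = R₍20₎(1 + αΔT) = 14.61 × (1 + 0.0036×162) = 23.13 Ω
P = I²R = (11.9)² × 23.13 = 3280 W

3280 W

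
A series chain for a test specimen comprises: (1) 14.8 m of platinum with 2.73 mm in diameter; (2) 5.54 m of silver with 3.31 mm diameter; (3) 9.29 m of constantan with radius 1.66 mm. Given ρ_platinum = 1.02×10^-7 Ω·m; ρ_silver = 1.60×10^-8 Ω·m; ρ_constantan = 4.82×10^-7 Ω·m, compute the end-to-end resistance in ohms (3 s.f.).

Seg 1: A = π(d/2)² = π(1.3650e-03 m)² = 5.853e-06 m²
R_1 = (1.02×10^-7)(14.8)/(5.853e-06) = 0.2579 Ω
Seg 2: A = π(d/2)² = π(1.6550e-03 m)² = 8.605e-06 m²
R_2 = (1.60×10^-8)(5.54)/(8.605e-06) = 0.0103 Ω
Seg 3: A = πr² = π(1.6600e-03 m)² = 8.657e-06 m²
R_3 = (4.82×10^-7)(9.29)/(8.657e-06) = 0.5172 Ω
R_total = R_1 + R_2 + R_3 = 0.785 Ω

0.785 Ω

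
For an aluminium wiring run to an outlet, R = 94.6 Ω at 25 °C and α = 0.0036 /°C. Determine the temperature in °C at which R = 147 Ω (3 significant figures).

179 °C

R = R₀(1 + α(T − T₀)) ⇒ T = T₀ + (R/R₀ − 1)/α
T = 25 + (147/94.6 − 1)/0.0036 = 25 + (0.5539)/0.0036 = 179 °C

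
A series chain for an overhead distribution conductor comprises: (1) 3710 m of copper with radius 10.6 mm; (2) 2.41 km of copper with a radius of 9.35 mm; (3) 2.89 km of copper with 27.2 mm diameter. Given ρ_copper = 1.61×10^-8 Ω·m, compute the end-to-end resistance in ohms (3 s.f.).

Seg 1: A = πr² = π(1.0600e-02 m)² = 3.530e-04 m²
R_1 = (1.61×10^-8)(3710)/(3.530e-04) = 0.1692 Ω
Seg 2: A = πr² = π(9.3500e-03 m)² = 2.746e-04 m²
R_2 = (1.61×10^-8)(2410)/(2.746e-04) = 0.1413 Ω
Seg 3: A = π(d/2)² = π(1.3600e-02 m)² = 5.811e-04 m²
R_3 = (1.61×10^-8)(2890)/(5.811e-04) = 0.08007 Ω
R_total = R_1 + R_2 + R_3 = 0.391 Ω

0.391 Ω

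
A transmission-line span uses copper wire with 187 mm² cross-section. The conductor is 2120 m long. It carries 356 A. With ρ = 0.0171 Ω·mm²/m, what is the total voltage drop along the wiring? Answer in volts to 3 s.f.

69.0 V

ρ = 0.0171 Ω·mm²/m = 1.71×10^-8 Ω·m
A = 187 mm² = 1.870e-04 m²
R = ρL/A = (1.71×10^-8)(2120)/(1.870e-04) = 0.1939 Ω
V = IR = 356 × 0.1939 = 69.0 V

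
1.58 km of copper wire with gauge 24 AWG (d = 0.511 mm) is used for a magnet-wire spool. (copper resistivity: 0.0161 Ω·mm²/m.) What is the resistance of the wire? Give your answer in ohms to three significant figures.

124 Ω

ρ = 0.0161 Ω·mm²/m = 1.61×10^-8 Ω·m
A = π(0.511/2 mm)² = π(2.5550e-04 m)² = 2.051e-07 m²
R = ρL/A = (1.61×10^-8)(1580 m)/(2.051e-07 m²) = 124 Ω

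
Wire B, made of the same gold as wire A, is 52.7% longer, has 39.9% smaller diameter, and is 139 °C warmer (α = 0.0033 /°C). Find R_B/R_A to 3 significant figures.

R ∝ ρL/d² with ρ ∝ (1+αΔT), so R_B/R_A = (1 + 52.7/100) × (1 − 39.9/100)⁻² × (1 + 0.0033×139)
= 1.527 × 2.768 × 1.459 = 6.17

6.17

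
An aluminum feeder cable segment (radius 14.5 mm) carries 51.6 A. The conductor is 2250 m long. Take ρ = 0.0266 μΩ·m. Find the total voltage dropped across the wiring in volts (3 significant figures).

4.68 V

ρ = 0.0266 μΩ·m = 2.66×10^-8 Ω·m
A = πr² = π(1.4500e-02 m)² = 6.605e-04 m²
R = ρL/A = (2.66×10^-8)(2250)/(6.605e-04) = 0.09061 Ω
V = IR = 51.6 × 0.09061 = 4.68 V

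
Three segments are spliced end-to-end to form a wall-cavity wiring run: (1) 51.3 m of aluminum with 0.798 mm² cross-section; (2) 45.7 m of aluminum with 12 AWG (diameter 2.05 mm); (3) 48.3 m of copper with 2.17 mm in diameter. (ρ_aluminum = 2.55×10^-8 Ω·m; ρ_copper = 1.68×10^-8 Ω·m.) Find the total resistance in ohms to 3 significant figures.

2.21 Ω

Seg 1: A = 0.798 mm² = 7.980e-07 m²
R_1 = (2.55×10^-8)(51.3)/(7.980e-07) = 1.639 Ω
Seg 2: A = π(2.05/2 mm)² = π(1.0250e-03 m)² = 3.301e-06 m²
R_2 = (2.55×10^-8)(45.7)/(3.301e-06) = 0.3531 Ω
Seg 3: A = π(d/2)² = π(1.0850e-03 m)² = 3.698e-06 m²
R_3 = (1.68×10^-8)(48.3)/(3.698e-06) = 0.2194 Ω
R_total = R_1 + R_2 + R_3 = 2.21 Ω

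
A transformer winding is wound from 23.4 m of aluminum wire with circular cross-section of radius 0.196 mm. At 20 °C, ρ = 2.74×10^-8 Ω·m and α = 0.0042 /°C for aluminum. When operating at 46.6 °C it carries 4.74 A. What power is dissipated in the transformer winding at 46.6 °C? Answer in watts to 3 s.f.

133 W

A = πr² = π(1.9600e-04 m)² = 1.207e-07 m²
R₍20₎ = ρL/A = (2.74×10^-8)(23.4)/(1.207e-07) = 5.313 Ω
R₍46.6₎ = R₍20₎(1 + αΔT) = 5.313 × (1 + 0.0042×26.6) = 5.906 Ω
P = I²R = (4.74)² × 5.906 = 133 W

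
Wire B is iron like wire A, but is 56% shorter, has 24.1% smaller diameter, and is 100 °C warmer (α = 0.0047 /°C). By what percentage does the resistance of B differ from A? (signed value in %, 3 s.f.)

12.3%

R ∝ ρL/d² with ρ ∝ (1+αΔT), so R_B/R_A = (1 − 56/100) × (1 − 24.1/100)⁻² × (1 + 0.0047×100)
= 0.44 × 1.736 × 1.47 = 1.123
(R_B − R_A)/R_A = 1.123 − 1 = 12.3%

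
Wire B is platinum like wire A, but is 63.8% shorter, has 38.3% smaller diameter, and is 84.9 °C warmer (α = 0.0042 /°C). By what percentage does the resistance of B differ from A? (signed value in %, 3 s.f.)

29.0%

R ∝ ρL/d² with ρ ∝ (1+αΔT), so R_B/R_A = (1 − 63.8/100) × (1 − 38.3/100)⁻² × (1 + 0.0042×84.9)
= 0.362 × 2.627 × 1.357 = 1.29
(R_B − R_A)/R_A = 1.29 − 1 = 29.0%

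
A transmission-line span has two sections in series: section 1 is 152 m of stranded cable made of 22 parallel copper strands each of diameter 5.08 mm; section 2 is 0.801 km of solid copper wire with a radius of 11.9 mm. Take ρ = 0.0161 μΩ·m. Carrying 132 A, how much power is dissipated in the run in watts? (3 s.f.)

601 W

ρ = 0.0161 μΩ·m = 1.61×10^-8 Ω·m
Section 1: A_strand = π(2.5400e-03)² = 2.027e-05 m²; R₁ = ρL/(N·A_s) = (1.61×10^-8)(152)/(22×2.027e-05) = 0.005488 Ω
Section 2: A = πr² = π(1.1900e-02 m)² = 4.449e-04 m²
R₂ = (1.61×10^-8)(801)/(4.449e-04) = 0.02899 Ω
R = R₁ + R₂ = 0.03448 Ω
P = I²R = (132)² × 0.03448 = 601 W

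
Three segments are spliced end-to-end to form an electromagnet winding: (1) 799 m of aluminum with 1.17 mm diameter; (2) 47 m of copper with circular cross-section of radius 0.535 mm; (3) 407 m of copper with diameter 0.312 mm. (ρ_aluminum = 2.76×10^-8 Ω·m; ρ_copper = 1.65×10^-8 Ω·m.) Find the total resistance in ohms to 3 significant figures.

109 Ω

Seg 1: A = π(d/2)² = π(5.8500e-04 m)² = 1.075e-06 m²
R_1 = (2.76×10^-8)(799)/(1.075e-06) = 20.51 Ω
Seg 2: A = πr² = π(5.3500e-04 m)² = 8.992e-07 m²
R_2 = (1.65×10^-8)(47)/(8.992e-07) = 0.8624 Ω
Seg 3: A = π(d/2)² = π(1.5600e-04 m)² = 7.645e-08 m²
R_3 = (1.65×10^-8)(407)/(7.645e-08) = 87.84 Ω
R_total = R_1 + R_2 + R_3 = 109 Ω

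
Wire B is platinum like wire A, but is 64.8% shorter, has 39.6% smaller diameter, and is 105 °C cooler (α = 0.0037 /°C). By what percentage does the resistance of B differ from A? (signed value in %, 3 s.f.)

R ∝ ρL/d² with ρ ∝ (1+αΔT), so R_B/R_A = (1 − 64.8/100) × (1 − 39.6/100)⁻² × (1 − 0.0037×105)
= 0.352 × 2.741 × 0.6115 = 0.59
(R_B − R_A)/R_A = 0.59 − 1 = -41.0%

-41.0%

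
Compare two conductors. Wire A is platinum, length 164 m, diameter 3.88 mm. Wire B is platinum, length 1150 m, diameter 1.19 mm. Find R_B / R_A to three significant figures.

R ∝ ρL/d², so R_B/R_A = (L_B/L_A) × (d_A/d_B)²
= (1150/164) × (3.88/1.19)² = 74.5

74.5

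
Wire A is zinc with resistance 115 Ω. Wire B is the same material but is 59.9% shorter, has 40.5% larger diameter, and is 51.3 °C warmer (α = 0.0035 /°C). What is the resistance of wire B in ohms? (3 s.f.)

R ∝ ρL/d² with ρ ∝ (1+αΔT), so R_B/R_A = (1 − 59.9/100) × (1 + 40.5/100)⁻² × (1 + 0.0035×51.3)
= 0.401 × 0.5066 × 1.179 = 0.2396
R_B = 0.2396 × 115 = 27.6 Ω

27.6 Ω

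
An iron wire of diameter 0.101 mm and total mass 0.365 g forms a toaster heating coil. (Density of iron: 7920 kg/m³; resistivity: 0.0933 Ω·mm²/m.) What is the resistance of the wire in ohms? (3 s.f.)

67.0 Ω

ρ = 0.0933 Ω·mm²/m = 9.33×10^-8 Ω·m
A = π(d/2)² = π(5.0500e-05 m)² = 8.0118e-09 m²
L = m/(density·A) = 3.650×10^-4/(7920×8.0118e-09) = 5.752 m
R = ρL/A = (9.33×10^-8)(5.752)/(8.0118e-09) = 67.0 Ω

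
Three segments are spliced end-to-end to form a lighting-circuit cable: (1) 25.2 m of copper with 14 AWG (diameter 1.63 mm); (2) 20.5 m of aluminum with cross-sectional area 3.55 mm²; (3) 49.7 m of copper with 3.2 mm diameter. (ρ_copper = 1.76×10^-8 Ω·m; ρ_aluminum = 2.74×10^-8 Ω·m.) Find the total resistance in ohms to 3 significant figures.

0.480 Ω

Seg 1: A = π(1.63/2 mm)² = π(8.1500e-04 m)² = 2.087e-06 m²
R_1 = (1.76×10^-8)(25.2)/(2.087e-06) = 0.2125 Ω
Seg 2: A = 3.55 mm² = 3.550e-06 m²
R_2 = (2.74×10^-8)(20.5)/(3.550e-06) = 0.1582 Ω
Seg 3: A = π(d/2)² = π(1.6000e-03 m)² = 8.042e-06 m²
R_3 = (1.76×10^-8)(49.7)/(8.042e-06) = 0.1088 Ω
R_total = R_1 + R_2 + R_3 = 0.480 Ω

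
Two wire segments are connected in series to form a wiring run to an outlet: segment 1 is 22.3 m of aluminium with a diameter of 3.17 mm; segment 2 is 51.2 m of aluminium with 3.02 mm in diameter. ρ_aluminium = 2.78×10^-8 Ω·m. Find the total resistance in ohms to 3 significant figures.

Segment 1: A = π(d/2)² = π(1.5850e-03 m)² = 7.892e-06 m²
R₁ = ρL/A = (2.78×10^-8)(22.3)/(7.892e-06) = 0.07855 Ω
Segment 2: A = π(d/2)² = π(1.5100e-03 m)² = 7.163e-06 m²
R₂ = (2.78×10^-8)(51.2)/(7.163e-06) = 0.1987 Ω
R = R₁ + R₂ = 0.277 Ω

0.277 Ω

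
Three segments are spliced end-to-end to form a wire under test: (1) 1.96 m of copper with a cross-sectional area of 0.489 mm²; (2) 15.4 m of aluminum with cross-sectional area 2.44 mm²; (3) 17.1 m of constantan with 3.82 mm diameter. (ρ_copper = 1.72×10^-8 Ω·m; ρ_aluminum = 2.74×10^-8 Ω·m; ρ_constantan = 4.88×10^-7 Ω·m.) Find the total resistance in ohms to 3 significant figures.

0.970 Ω

Seg 1: A = 0.489 mm² = 4.890e-07 m²
R_1 = (1.72×10^-8)(1.96)/(4.890e-07) = 0.06894 Ω
Seg 2: A = 2.44 mm² = 2.440e-06 m²
R_2 = (2.74×10^-8)(15.4)/(2.440e-06) = 0.1729 Ω
Seg 3: A = π(d/2)² = π(1.9100e-03 m)² = 1.146e-05 m²
R_3 = (4.88×10^-7)(17.1)/(1.146e-05) = 0.7281 Ω
R_total = R_1 + R_2 + R_3 = 0.970 Ω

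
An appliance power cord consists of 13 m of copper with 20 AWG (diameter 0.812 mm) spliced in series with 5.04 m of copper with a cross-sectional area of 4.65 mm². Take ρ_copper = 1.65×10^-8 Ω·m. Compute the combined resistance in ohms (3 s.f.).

0.432 Ω

Segment 1: A = π(0.812/2 mm)² = π(4.0600e-04 m)² = 5.178e-07 m²
R₁ = ρL/A = (1.65×10^-8)(13)/(5.178e-07) = 0.4142 Ω
Segment 2: A = 4.65 mm² = 4.650e-06 m²
R₂ = (1.65×10^-8)(5.04)/(4.650e-06) = 0.01788 Ω
R = R₁ + R₂ = 0.432 Ω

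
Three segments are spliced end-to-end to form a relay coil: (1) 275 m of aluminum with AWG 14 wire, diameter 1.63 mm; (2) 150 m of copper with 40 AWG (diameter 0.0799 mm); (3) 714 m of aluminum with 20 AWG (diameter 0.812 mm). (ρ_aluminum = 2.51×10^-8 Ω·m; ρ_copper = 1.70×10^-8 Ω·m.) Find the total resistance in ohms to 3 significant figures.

546 Ω

Seg 1: A = π(1.63/2 mm)² = π(8.1500e-04 m)² = 2.087e-06 m²
R_1 = (2.51×10^-8)(275)/(2.087e-06) = 3.308 Ω
Seg 2: A = π(0.0799/2 mm)² = π(3.9950e-05 m)² = 5.014e-09 m²
R_2 = (1.70×10^-8)(150)/(5.014e-09) = 508.6 Ω
Seg 3: A = π(0.812/2 mm)² = π(4.0600e-04 m)² = 5.178e-07 m²
R_3 = (2.51×10^-8)(714)/(5.178e-07) = 34.61 Ω
R_total = R_1 + R_2 + R_3 = 546 Ω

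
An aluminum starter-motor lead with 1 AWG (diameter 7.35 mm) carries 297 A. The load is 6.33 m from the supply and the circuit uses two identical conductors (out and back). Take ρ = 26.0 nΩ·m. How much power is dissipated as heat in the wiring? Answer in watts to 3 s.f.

ρ = 26.0 nΩ·m = 2.60×10^-8 Ω·m
A = π(7.35/2 mm)² = π(3.6750e-03 m)² = 4.243e-05 m²
Total conductor length (both ways) L = 2 × 6.33 = 12.66 m
R = ρL/A = (2.60×10^-8)(12.66)/(4.243e-05) = 0.007758 Ω
P = I²R = (297)² × 0.007758 = 684 W

684 W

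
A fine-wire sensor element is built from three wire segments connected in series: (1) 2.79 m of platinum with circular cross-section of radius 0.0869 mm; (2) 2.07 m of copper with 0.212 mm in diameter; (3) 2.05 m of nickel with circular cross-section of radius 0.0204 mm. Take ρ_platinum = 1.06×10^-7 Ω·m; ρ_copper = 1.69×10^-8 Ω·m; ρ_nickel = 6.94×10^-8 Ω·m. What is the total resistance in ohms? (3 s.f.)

122 Ω

Seg 1: A = πr² = π(8.6900e-05 m)² = 2.372e-08 m²
R_1 = (1.06×10^-7)(2.79)/(2.372e-08) = 12.47 Ω
Seg 2: A = π(d/2)² = π(1.0600e-04 m)² = 3.530e-08 m²
R_2 = (1.69×10^-8)(2.07)/(3.530e-08) = 0.991 Ω
Seg 3: A = πr² = π(2.0400e-05 m)² = 1.307e-09 m²
R_3 = (6.94×10^-8)(2.05)/(1.307e-09) = 108.8 Ω
R_total = R_1 + R_2 + R_3 = 122 Ω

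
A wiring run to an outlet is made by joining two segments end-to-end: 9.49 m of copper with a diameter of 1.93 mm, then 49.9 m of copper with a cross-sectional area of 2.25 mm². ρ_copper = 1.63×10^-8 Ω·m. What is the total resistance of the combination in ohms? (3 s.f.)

Segment 1: A = π(d/2)² = π(9.6500e-04 m)² = 2.926e-06 m²
R₁ = ρL/A = (1.63×10^-8)(9.49)/(2.926e-06) = 0.05287 Ω
Segment 2: A = 2.25 mm² = 2.250e-06 m²
R₂ = (1.63×10^-8)(49.9)/(2.250e-06) = 0.3615 Ω
R = R₁ + R₂ = 0.414 Ω

0.414 Ω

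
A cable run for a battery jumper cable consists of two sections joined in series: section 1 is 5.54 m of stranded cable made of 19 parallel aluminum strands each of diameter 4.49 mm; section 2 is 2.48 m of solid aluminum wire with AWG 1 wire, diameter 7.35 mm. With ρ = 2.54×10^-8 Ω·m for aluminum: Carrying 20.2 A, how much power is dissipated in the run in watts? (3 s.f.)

0.797 W

Section 1: A_strand = π(2.2450e-03)² = 1.583e-05 m²; R₁ = ρL/(N·A_s) = (2.54×10^-8)(5.54)/(19×1.583e-05) = 4.677×10^-4 Ω
Section 2: A = π(7.35/2 mm)² = π(3.6750e-03 m)² = 4.243e-05 m²
R₂ = (2.54×10^-8)(2.48)/(4.243e-05) = 0.001485 Ω
R = R₁ + R₂ = 0.001952 Ω
P = I²R = (20.2)² × 0.001952 = 0.797 W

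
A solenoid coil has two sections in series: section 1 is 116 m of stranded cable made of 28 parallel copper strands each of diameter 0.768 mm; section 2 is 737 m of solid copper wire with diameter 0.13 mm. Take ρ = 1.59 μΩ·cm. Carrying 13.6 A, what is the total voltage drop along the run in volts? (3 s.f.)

12000 V

ρ = 1.59 μΩ·cm = 1.59×10^-8 Ω·m
Section 1: A_strand = π(3.8400e-04)² = 4.632e-07 m²; R₁ = ρL/(N·A_s) = (1.59×10^-8)(116)/(28×4.632e-07) = 0.1422 Ω
Section 2: A = π(d/2)² = π(6.5000e-05 m)² = 1.327e-08 m²
R₂ = (1.59×10^-8)(737)/(1.327e-08) = 882.9 Ω
R = R₁ + R₂ = 883 Ω
V = IR = 13.6 × 883 = 12000 V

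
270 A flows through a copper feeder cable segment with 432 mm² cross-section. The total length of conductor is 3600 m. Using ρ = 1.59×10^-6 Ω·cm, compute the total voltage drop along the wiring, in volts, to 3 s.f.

35.8 V

ρ = 1.59×10^-6 Ω·cm = 1.59×10^-8 Ω·m
A = 432 mm² = 4.320e-04 m²
R = ρL/A = (1.59×10^-8)(3600)/(4.320e-04) = 0.1325 Ω
V = IR = 270 × 0.1325 = 35.8 V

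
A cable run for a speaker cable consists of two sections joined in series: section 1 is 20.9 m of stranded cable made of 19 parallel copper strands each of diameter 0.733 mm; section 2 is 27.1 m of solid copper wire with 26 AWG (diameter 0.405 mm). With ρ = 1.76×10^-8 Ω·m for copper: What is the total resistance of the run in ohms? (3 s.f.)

3.75 Ω

Section 1: A_strand = π(3.6650e-04)² = 4.220e-07 m²; R₁ = ρL/(N·A_s) = (1.76×10^-8)(20.9)/(19×4.220e-07) = 0.04588 Ω
Section 2: A = π(0.405/2 mm)² = π(2.0250e-04 m)² = 1.288e-07 m²
R₂ = (1.76×10^-8)(27.1)/(1.288e-07) = 3.702 Ω
R = R₁ + R₂ = 3.75 Ω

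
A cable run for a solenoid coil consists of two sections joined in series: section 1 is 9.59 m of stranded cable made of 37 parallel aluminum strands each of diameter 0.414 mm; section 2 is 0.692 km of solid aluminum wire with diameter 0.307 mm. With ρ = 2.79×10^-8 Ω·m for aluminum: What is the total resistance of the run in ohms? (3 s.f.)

Section 1: A_strand = π(2.0700e-04)² = 1.346e-07 m²; R₁ = ρL/(N·A_s) = (2.79×10^-8)(9.59)/(37×1.346e-07) = 0.05372 Ω
Section 2: A = π(d/2)² = π(1.5350e-04 m)² = 7.402e-08 m²
R₂ = (2.79×10^-8)(692)/(7.402e-08) = 260.8 Ω
R = R₁ + R₂ = 261 Ω

261 Ω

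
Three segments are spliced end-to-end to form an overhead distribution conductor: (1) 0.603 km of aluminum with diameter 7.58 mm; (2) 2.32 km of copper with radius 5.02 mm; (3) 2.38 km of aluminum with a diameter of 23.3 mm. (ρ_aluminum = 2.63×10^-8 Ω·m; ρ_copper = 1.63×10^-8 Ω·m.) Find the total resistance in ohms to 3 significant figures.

0.976 Ω

Seg 1: A = π(d/2)² = π(3.7900e-03 m)² = 4.513e-05 m²
R_1 = (2.63×10^-8)(603)/(4.513e-05) = 0.3514 Ω
Seg 2: A = πr² = π(5.0200e-03 m)² = 7.917e-05 m²
R_2 = (1.63×10^-8)(2320)/(7.917e-05) = 0.4777 Ω
Seg 3: A = π(d/2)² = π(1.1650e-02 m)² = 4.264e-04 m²
R_3 = (2.63×10^-8)(2380)/(4.264e-04) = 0.1468 Ω
R_total = R_1 + R_2 + R_3 = 0.976 Ω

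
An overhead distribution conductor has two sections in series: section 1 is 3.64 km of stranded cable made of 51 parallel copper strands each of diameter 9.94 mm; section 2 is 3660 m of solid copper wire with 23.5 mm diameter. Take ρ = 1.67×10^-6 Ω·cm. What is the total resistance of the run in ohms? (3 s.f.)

ρ = 1.67×10^-6 Ω·cm = 1.67×10^-8 Ω·m
Section 1: A_strand = π(4.9700e-03)² = 7.760e-05 m²; R₁ = ρL/(N·A_s) = (1.67×10^-8)(3640)/(51×7.760e-05) = 0.01536 Ω
Section 2: A = π(d/2)² = π(1.1750e-02 m)² = 4.337e-04 m²
R₂ = (1.67×10^-8)(3660)/(4.337e-04) = 0.1409 Ω
R = R₁ + R₂ = 0.156 Ω

0.156 Ω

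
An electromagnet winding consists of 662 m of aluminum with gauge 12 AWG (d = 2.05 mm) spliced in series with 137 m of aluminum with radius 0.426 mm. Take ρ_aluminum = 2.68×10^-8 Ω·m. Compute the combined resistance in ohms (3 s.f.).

11.8 Ω

Segment 1: A = π(2.05/2 mm)² = π(1.0250e-03 m)² = 3.301e-06 m²
R₁ = ρL/A = (2.68×10^-8)(662)/(3.301e-06) = 5.375 Ω
Segment 2: A = πr² = π(4.2600e-04 m)² = 5.701e-07 m²
R₂ = (2.68×10^-8)(137)/(5.701e-07) = 6.44 Ω
R = R₁ + R₂ = 11.8 Ω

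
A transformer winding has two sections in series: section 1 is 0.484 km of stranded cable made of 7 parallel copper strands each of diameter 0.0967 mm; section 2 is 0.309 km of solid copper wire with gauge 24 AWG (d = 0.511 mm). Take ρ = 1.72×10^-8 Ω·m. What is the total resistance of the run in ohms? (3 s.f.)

188 Ω

Section 1: A_strand = π(4.8350e-05)² = 7.344e-09 m²; R₁ = ρL/(N·A_s) = (1.72×10^-8)(484)/(7×7.344e-09) = 161.9 Ω
Section 2: A = π(0.511/2 mm)² = π(2.5550e-04 m)² = 2.051e-07 m²
R₂ = (1.72×10^-8)(309)/(2.051e-07) = 25.92 Ω
R = R₁ + R₂ = 188 Ω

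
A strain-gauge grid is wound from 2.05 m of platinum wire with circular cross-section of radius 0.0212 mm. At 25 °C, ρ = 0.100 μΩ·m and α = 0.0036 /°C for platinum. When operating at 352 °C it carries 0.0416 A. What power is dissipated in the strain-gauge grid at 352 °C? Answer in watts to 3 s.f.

0.547 W

ρ = 0.100 μΩ·m = 1.00×10^-7 Ω·m
A = πr² = π(2.1200e-05 m)² = 1.412e-09 m²
R₍25₎ = ρL/A = (1.00×10^-7)(2.05)/(1.412e-09) = 145.2 Ω
R₍352₎ = R₍25₎(1 + αΔT) = 145.2 × (1 + 0.0036×327) = 316.1 Ω
P = I²R = (0.0416)² × 316.1 = 0.547 W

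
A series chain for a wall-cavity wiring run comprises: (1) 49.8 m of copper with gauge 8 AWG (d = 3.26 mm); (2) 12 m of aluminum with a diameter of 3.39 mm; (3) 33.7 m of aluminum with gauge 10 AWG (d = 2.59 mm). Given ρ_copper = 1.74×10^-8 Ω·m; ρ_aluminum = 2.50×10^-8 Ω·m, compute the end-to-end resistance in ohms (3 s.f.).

0.297 Ω

Seg 1: A = π(3.26/2 mm)² = π(1.6300e-03 m)² = 8.347e-06 m²
R_1 = (1.74×10^-8)(49.8)/(8.347e-06) = 0.1038 Ω
Seg 2: A = π(d/2)² = π(1.6950e-03 m)² = 9.026e-06 m²
R_2 = (2.50×10^-8)(12)/(9.026e-06) = 0.03324 Ω
Seg 3: A = π(2.59/2 mm)² = π(1.2950e-03 m)² = 5.269e-06 m²
R_3 = (2.50×10^-8)(33.7)/(5.269e-06) = 0.1599 Ω
R_total = R_1 + R_2 + R_3 = 0.297 Ω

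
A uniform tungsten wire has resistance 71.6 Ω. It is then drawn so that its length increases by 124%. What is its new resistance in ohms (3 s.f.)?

359 Ω

k = 1 + 124/100 = 2.24; volume constant ⇒ A' = A/k, so R' = k²R.
R' = 5.018 × 71.6 = 359 Ω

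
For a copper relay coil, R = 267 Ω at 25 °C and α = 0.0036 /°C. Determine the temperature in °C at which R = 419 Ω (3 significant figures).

R = R₀(1 + α(T − T₀)) ⇒ T = T₀ + (R/R₀ − 1)/α
T = 25 + (419/267 − 1)/0.0036 = 25 + (0.5693)/0.0036 = 183 °C

183 °C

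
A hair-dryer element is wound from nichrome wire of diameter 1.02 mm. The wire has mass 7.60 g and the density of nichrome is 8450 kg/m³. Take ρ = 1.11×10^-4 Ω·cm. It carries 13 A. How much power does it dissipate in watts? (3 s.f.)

ρ = 1.11×10^-4 Ω·cm = 1.11×10^-6 Ω·m
A = π(d/2)² = π(5.1000e-04 m)² = 8.1713e-07 m²
L = m/(density·A) = 0.0076/(8450×8.1713e-07) = 1.101 m
R = ρL/A = (1.11×10^-6)(1.101)/(8.1713e-07) = 1.495 Ω
P = I²R = (13)² × 1.495 = 253 W

253 W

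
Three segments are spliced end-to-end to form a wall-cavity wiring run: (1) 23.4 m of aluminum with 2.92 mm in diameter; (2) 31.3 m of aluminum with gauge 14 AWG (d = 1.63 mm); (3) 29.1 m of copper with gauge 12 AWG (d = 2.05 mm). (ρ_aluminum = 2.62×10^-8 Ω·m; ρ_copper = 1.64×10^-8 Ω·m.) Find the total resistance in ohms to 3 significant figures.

0.629 Ω

Seg 1: A = π(d/2)² = π(1.4600e-03 m)² = 6.697e-06 m²
R_1 = (2.62×10^-8)(23.4)/(6.697e-06) = 0.09155 Ω
Seg 2: A = π(1.63/2 mm)² = π(8.1500e-04 m)² = 2.087e-06 m²
R_2 = (2.62×10^-8)(31.3)/(2.087e-06) = 0.393 Ω
Seg 3: A = π(2.05/2 mm)² = π(1.0250e-03 m)² = 3.301e-06 m²
R_3 = (1.64×10^-8)(29.1)/(3.301e-06) = 0.1446 Ω
R_total = R_1 + R_2 + R_3 = 0.629 Ω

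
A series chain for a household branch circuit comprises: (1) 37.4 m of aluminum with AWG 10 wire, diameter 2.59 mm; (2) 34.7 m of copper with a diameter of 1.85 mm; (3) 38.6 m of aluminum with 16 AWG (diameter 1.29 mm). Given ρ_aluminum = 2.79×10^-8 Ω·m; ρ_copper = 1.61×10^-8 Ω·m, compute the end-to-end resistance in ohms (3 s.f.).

Seg 1: A = π(2.59/2 mm)² = π(1.2950e-03 m)² = 5.269e-06 m²
R_1 = (2.79×10^-8)(37.4)/(5.269e-06) = 0.1981 Ω
Seg 2: A = π(d/2)² = π(9.2500e-04 m)² = 2.688e-06 m²
R_2 = (1.61×10^-8)(34.7)/(2.688e-06) = 0.2078 Ω
Seg 3: A = π(1.29/2 mm)² = π(6.4500e-04 m)² = 1.307e-06 m²
R_3 = (2.79×10^-8)(38.6)/(1.307e-06) = 0.824 Ω
R_total = R_1 + R_2 + R_3 = 1.23 Ω

1.23 Ω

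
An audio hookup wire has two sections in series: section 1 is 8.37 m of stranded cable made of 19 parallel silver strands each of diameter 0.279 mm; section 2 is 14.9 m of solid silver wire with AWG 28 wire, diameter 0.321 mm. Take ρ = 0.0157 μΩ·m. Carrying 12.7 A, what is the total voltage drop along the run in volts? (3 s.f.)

ρ = 0.0157 μΩ·m = 1.57×10^-8 Ω·m
Section 1: A_strand = π(1.3950e-04)² = 6.114e-08 m²; R₁ = ρL/(N·A_s) = (1.57×10^-8)(8.37)/(19×6.114e-08) = 0.1131 Ω
Section 2: A = π(0.321/2 mm)² = π(1.6050e-04 m)² = 8.093e-08 m²
R₂ = (1.57×10^-8)(14.9)/(8.093e-08) = 2.891 Ω
R = R₁ + R₂ = 3.004 Ω
V = IR = 12.7 × 3.004 = 38.1 V

38.1 V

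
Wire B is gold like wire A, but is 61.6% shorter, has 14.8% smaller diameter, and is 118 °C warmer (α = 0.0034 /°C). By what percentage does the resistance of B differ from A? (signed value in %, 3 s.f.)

-25.9%

R ∝ ρL/d² with ρ ∝ (1+αΔT), so R_B/R_A = (1 − 61.6/100) × (1 − 14.8/100)⁻² × (1 + 0.0034×118)
= 0.384 × 1.378 × 1.401 = 0.7412
(R_B − R_A)/R_A = 0.7412 − 1 = -25.9%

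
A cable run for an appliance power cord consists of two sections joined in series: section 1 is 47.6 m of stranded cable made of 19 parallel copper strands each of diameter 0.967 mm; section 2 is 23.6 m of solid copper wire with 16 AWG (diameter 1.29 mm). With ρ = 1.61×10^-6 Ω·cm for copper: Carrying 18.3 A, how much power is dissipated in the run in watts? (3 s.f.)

ρ = 1.61×10^-6 Ω·cm = 1.61×10^-8 Ω·m
Section 1: A_strand = π(4.8350e-04)² = 7.344e-07 m²; R₁ = ρL/(N·A_s) = (1.61×10^-8)(47.6)/(19×7.344e-07) = 0.05492 Ω
Section 2: A = π(1.29/2 mm)² = π(6.4500e-04 m)² = 1.307e-06 m²
R₂ = (1.61×10^-8)(23.6)/(1.307e-06) = 0.2907 Ω
R = R₁ + R₂ = 0.3456 Ω
P = I²R = (18.3)² × 0.3456 = 116 W

116 W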